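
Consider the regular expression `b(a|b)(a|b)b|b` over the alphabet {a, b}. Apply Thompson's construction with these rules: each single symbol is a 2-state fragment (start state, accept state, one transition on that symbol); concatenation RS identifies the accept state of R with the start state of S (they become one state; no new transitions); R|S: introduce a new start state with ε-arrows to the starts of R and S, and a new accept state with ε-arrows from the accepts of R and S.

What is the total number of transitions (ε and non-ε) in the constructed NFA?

Bottom-up over the parse tree:
Each of the 7 symbol leaves contributes 1 transition (1 symbol, 0 ε).
  a|b = 6 transitions (2 symbol, 4 ε)
  a|b = 6 transitions (2 symbol, 4 ε)
  b(a|b)(a|b)b = 14 transitions (6 symbol, 8 ε)
  b(a|b)(a|b)b|b = 19 transitions (7 symbol, 12 ε)

19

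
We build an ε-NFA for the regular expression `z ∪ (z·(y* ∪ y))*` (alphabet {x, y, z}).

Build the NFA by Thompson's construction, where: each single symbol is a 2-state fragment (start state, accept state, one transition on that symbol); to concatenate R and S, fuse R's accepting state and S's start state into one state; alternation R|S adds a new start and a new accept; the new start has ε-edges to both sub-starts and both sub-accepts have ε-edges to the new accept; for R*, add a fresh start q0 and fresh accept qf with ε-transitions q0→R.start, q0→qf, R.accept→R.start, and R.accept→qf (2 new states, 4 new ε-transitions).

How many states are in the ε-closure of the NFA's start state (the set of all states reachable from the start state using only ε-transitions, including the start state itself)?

6

Let C(F) = |ε-closure(F.start)| within fragment F, and note whether F accepts ε. Symbol fragments have C = 1 and do not accept ε. Then:
  y* : the star's fresh start ε-reaches both the body's start and the fresh accept: |closure| = 2 + 1 = 3
  y* ∪ y : new start ε-reaches every alternative's start; at least one alternative accepts ε, so the union's new accept is reached too: |closure| = 1 + 3 + 1 + 1 = 6
  z·(y* ∪ y) : |closure| equals the left operand's closure size = 1 (its accept is not ε-reachable, so the closure stops there)
  (z·(y* ∪ y))* : the star's fresh start ε-reaches both the body's start and the fresh accept: |closure| = 2 + 1 = 3
  z ∪ (z·(y* ∪ y))* : |closure| = 1 (new start) + (1 + 3) + 1 (new accept, since some branch ε-reaches its own accept) = 6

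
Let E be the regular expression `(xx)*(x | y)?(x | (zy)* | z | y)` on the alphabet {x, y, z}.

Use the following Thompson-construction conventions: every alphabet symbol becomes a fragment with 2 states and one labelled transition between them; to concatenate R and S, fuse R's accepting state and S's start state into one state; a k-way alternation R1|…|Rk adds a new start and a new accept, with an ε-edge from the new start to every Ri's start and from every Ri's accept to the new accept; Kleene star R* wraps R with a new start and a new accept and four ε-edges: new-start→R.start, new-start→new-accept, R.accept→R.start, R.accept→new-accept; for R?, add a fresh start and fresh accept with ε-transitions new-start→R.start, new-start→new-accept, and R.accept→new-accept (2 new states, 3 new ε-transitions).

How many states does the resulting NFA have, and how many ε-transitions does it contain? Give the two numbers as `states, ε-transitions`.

Building bottom-up:
Each of the 9 symbol leaves contributes 2 states and 0 ε-transitions.
  xx = 3 states, 0 ε-transitions
  (xx)* = 5 states, 4 ε-transitions
  x | y = 6 states, 4 ε-transitions
  (x | y)? = 8 states, 7 ε-transitions
  zy = 3 states, 0 ε-transitions
  (zy)* = 5 states, 4 ε-transitions
  x | (zy)* | z | y = 13 states, 12 ε-transitions
  (xx)*(x | y)?(x | (zy)* | z | y) = 24 states, 23 ε-transitions

24, 23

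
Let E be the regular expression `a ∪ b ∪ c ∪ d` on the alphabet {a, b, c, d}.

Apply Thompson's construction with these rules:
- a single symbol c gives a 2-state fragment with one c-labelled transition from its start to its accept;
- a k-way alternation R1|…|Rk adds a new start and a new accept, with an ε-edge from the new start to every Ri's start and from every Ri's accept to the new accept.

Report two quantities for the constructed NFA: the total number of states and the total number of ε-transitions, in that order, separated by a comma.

Bottom-up over the parse tree:
Each of the 4 symbol leaves contributes 2 states and 0 ε-transitions.
  a ∪ b ∪ c ∪ d — 10 states, 8 ε-transitions

10, 8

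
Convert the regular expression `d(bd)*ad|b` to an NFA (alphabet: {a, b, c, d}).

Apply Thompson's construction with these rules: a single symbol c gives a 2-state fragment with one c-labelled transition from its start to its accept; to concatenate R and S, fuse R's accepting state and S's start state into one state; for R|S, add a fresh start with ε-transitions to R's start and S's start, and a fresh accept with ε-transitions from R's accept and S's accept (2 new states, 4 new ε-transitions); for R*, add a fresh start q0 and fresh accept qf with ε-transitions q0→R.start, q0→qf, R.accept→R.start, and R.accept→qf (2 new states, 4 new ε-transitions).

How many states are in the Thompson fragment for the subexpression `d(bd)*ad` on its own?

8

Fragment for `d(bd)*ad`:
Each of the 5 symbol leaves contributes a 2-state fragment.
  bd — 3 states
  (bd)* — 5 states
  d(bd)*ad — 8 states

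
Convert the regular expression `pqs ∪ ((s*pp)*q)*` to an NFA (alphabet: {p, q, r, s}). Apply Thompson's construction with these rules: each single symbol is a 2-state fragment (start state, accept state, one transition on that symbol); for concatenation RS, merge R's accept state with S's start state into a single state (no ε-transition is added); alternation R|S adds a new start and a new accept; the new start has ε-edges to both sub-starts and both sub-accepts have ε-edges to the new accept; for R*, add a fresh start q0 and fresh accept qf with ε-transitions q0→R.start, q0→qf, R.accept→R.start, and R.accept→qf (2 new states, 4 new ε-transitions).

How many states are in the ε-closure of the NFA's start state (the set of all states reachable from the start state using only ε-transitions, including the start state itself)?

10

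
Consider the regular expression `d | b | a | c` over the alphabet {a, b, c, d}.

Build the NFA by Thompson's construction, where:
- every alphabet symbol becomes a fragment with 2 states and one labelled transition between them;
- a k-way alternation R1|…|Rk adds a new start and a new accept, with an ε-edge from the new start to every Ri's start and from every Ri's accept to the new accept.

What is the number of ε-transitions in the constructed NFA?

Bottom-up over the parse tree:
Each of the 4 symbol leaves contributes 0 ε-transitions.
  d | b | a | c = 8 ε-transitions

8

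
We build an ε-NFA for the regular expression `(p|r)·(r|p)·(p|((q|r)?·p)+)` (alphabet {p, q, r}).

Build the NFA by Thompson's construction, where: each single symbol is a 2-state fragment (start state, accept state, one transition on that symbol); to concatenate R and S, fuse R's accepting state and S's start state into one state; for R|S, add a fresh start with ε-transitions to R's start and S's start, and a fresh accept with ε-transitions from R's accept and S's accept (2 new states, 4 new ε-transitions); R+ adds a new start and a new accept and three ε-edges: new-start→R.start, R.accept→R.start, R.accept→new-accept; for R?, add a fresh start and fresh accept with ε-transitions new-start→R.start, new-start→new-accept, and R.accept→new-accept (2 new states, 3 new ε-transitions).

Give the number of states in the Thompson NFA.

25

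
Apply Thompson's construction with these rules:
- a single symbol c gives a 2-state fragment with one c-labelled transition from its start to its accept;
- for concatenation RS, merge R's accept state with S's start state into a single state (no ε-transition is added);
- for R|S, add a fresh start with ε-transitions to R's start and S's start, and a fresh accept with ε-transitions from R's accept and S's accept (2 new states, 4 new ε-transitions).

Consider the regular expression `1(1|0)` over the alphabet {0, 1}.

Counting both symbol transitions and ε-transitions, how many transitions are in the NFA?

7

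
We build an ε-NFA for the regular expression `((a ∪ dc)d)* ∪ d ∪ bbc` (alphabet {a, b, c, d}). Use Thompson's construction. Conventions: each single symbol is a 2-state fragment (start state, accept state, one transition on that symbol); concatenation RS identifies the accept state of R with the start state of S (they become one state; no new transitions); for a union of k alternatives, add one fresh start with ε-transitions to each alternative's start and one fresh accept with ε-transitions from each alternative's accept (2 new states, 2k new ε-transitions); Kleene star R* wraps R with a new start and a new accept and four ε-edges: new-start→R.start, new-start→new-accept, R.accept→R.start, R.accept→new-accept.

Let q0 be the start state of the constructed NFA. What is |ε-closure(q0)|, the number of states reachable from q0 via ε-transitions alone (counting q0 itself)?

9

Let C(F) = |ε-closure(F.start)| within fragment F, and note whether F accepts ε. Symbol fragments have C = 1 and do not accept ε. Then:
  dc → |closure| equals the left operand's closure size = 1 (its accept is not ε-reachable, so the closure stops there)
  a ∪ dc → |closure| = 1 + 1 + 1 = 3 (the new accept is not ε-reachable since no branch accepts ε)
  (a ∪ dc)d → same as the first factor's closure: |closure| = 3
  ((a ∪ dc)d)* → |closure| = 1 (new start) + 3 (body) + 1 (new accept) = 5
  bbc → same as the first factor's closure: |closure| = 1
  ((a ∪ dc)d)* ∪ d ∪ bbc → new start ε-reaches every alternative's start; at least one alternative accepts ε, so the union's new accept is reached too: |closure| = 1 + 5 + 1 + 1 + 1 = 9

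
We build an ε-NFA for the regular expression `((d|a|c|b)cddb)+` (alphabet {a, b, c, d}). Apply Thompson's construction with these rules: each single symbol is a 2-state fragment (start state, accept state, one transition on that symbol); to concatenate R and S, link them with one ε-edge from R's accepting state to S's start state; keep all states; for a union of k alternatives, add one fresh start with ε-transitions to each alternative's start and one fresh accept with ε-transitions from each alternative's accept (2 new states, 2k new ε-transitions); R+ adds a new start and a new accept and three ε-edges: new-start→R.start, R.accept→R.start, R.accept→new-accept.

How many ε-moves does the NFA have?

By structural recursion:
Each of the 8 symbol leaves contributes 0 ε-transitions.
  d|a|c|b — 8 ε-transitions
  (d|a|c|b)cddb — 12 ε-transitions
  ((d|a|c|b)cddb)+ — 15 ε-transitions

15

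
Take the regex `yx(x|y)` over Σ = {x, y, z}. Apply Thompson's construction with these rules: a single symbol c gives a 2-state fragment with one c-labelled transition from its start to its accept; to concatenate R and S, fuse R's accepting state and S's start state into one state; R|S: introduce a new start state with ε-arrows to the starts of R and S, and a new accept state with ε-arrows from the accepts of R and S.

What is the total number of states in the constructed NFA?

By structural recursion:
Each of the 4 symbol leaves contributes a 2-state fragment.
  x|y = 6 states
  yx(x|y) = 8 states

8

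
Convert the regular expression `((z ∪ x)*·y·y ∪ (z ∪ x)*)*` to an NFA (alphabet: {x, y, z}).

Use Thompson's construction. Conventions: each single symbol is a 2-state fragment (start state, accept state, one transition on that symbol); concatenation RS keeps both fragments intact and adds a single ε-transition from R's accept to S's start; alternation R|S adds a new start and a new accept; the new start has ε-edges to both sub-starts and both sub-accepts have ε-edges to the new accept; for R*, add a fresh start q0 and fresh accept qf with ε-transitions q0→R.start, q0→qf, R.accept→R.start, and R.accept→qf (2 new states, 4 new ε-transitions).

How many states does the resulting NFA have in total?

Building bottom-up:
Each of the 6 symbol leaves contributes a 2-state fragment.
  z ∪ x = 6 states
  (z ∪ x)* = 8 states
  (z ∪ x)*·y·y = 12 states
  z ∪ x = 6 states
  (z ∪ x)* = 8 states
  (z ∪ x)*·y·y ∪ (z ∪ x)* = 22 states
  ((z ∪ x)*·y·y ∪ (z ∪ x)*)* = 24 states

24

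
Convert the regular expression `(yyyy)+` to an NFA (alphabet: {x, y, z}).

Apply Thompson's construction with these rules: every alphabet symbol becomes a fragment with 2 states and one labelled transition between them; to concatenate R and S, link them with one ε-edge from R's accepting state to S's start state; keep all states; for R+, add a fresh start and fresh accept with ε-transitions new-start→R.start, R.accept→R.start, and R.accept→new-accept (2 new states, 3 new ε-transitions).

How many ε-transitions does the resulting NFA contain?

Per subexpression:
Each of the 4 symbol leaves contributes 0 ε-transitions.
  yyyy — 3 ε-transitions
  (yyyy)+ — 6 ε-transitions

6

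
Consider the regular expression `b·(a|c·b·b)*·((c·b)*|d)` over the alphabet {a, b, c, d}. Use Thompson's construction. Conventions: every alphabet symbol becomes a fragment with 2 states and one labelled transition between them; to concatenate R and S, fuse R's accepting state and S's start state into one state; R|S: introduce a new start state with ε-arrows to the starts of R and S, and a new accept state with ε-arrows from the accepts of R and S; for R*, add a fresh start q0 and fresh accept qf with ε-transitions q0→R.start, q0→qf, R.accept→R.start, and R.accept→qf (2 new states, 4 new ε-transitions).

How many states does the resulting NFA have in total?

Bottom-up over the parse tree:
Each of the 8 symbol leaves contributes a 2-state fragment.
  c·b·b — 4 states
  a|c·b·b — 8 states
  (a|c·b·b)* — 10 states
  c·b — 3 states
  (c·b)* — 5 states
  (c·b)*|d — 9 states
  b·(a|c·b·b)*·((c·b)*|d) — 19 states

19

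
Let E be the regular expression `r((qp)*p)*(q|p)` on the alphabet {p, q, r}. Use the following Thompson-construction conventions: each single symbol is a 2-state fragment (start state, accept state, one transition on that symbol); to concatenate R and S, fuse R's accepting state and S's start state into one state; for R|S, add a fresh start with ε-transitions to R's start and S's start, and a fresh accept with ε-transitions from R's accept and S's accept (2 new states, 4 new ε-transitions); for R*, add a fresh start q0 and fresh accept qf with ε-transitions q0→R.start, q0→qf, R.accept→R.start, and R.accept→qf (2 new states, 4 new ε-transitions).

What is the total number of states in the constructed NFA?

Recursing over subexpressions:
Each of the 6 symbol leaves contributes a 2-state fragment.
  qp — 3 states
  (qp)* — 5 states
  (qp)*p — 6 states
  ((qp)*p)* — 8 states
  q|p — 6 states
  r((qp)*p)*(q|p) — 14 states

14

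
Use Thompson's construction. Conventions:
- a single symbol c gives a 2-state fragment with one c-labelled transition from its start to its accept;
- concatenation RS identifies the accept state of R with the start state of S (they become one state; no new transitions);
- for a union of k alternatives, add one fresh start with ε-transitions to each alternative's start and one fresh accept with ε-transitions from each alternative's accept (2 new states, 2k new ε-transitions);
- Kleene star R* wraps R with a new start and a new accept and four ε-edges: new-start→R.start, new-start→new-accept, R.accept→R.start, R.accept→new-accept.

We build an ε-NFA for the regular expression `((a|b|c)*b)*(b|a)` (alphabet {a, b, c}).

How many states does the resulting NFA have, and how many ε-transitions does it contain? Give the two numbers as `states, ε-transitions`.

18, 18

Building bottom-up:
Each of the 6 symbol leaves contributes 2 states and 0 ε-transitions.
  a|b|c → 8 states, 6 ε-transitions
  (a|b|c)* → 10 states, 10 ε-transitions
  (a|b|c)*b → 11 states, 10 ε-transitions
  ((a|b|c)*b)* → 13 states, 14 ε-transitions
  b|a → 6 states, 4 ε-transitions
  ((a|b|c)*b)*(b|a) → 18 states, 18 ε-transitions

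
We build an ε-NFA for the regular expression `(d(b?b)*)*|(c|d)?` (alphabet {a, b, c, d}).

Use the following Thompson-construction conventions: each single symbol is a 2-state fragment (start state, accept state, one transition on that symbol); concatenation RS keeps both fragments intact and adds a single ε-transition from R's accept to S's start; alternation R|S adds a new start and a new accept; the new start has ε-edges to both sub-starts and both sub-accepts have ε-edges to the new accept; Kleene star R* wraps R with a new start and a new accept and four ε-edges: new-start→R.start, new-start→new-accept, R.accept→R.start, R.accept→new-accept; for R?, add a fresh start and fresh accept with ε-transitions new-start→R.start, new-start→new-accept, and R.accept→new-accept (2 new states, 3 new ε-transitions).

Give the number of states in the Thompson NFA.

Building bottom-up:
Each of the 5 symbol leaves contributes a 2-state fragment.
  b? : 4 states
  b?b : 6 states
  (b?b)* : 8 states
  d(b?b)* : 10 states
  (d(b?b)*)* : 12 states
  c|d : 6 states
  (c|d)? : 8 states
  (d(b?b)*)*|(c|d)? : 22 states

22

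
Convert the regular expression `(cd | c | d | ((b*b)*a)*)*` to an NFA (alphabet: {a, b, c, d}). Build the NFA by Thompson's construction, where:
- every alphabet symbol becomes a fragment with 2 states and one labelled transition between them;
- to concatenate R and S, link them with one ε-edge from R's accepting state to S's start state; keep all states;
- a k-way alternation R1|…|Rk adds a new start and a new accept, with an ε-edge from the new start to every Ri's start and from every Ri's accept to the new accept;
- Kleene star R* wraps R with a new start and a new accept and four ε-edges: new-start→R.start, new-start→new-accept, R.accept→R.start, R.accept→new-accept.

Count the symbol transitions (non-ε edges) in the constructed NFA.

Bottom-up over the parse tree:
Each of the 7 symbol leaves contributes exactly 1 symbol transition.
  cd : 2 symbol transitions
  b* : 1 symbol transition
  b*b : 2 symbol transitions
  (b*b)* : 2 symbol transitions
  (b*b)*a : 3 symbol transitions
  ((b*b)*a)* : 3 symbol transitions
  cd | c | d | ((b*b)*a)* : 7 symbol transitions
  (cd | c | d | ((b*b)*a)*)* : 7 symbol transitions

7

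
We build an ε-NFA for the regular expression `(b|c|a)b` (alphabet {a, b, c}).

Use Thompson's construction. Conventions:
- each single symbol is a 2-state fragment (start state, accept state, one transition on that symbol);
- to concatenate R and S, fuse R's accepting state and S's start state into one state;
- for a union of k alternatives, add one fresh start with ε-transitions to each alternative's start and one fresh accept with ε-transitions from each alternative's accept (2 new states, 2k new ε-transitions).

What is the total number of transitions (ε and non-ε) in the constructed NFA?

Recursing over subexpressions:
Each of the 4 symbol leaves contributes 1 transition (1 symbol, 0 ε).
  b|c|a = 9 transitions (3 symbol, 6 ε)
  (b|c|a)b = 10 transitions (4 symbol, 6 ε)

10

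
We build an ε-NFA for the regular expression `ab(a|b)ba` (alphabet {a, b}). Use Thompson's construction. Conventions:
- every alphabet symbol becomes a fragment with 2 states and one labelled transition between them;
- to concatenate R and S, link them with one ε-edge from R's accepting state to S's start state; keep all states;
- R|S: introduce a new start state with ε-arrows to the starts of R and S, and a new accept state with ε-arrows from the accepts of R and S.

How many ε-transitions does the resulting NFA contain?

Building bottom-up:
Each of the 6 symbol leaves contributes 0 ε-transitions.
  a|b → 4 ε-transitions
  ab(a|b)ba → 8 ε-transitions

8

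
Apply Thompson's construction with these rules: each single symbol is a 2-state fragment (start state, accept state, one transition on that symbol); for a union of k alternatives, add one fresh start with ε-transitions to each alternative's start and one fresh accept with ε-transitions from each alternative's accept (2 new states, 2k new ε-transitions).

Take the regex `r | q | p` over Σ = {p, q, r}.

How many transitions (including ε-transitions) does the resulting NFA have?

Building bottom-up:
Each of the 3 symbol leaves contributes 1 transition (1 symbol, 0 ε).
  r | q | p → 9 transitions (3 symbol, 6 ε)

9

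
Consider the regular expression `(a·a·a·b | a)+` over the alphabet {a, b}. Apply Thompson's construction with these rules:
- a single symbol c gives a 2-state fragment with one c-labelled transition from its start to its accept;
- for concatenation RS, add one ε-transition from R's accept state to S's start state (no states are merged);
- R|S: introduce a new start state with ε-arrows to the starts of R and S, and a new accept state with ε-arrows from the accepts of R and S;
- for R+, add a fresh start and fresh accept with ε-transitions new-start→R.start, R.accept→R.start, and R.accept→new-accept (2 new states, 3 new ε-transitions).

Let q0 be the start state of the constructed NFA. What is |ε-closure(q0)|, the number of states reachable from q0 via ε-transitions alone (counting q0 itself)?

4

Work bottom-up. For each fragment F, track |ε-closure(F.start)| and whether F's accept lies in that closure (i.e. whether F accepts ε). A single-symbol fragment has closure size 1 and does not accept ε.
  a·a·a·b — same as the first factor's closure: C = 1
  a·a·a·b | a — C = 1 + 1 + 1 = 3 (the new accept is not ε-reachable since no branch accepts ε)
  (a·a·a·b | a)+ — C = 1 + 3 = 4 (the body doesn't accept ε, so the new accept is not reached)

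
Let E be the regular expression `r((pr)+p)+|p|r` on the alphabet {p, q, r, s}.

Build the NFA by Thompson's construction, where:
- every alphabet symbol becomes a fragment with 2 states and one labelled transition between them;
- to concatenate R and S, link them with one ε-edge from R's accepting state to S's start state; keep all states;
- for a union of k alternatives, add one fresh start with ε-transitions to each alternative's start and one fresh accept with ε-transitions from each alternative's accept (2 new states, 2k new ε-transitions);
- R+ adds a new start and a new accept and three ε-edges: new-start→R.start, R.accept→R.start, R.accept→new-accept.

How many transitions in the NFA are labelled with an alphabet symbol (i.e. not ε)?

6

Recursing over subexpressions:
Each of the 6 symbol leaves contributes exactly 1 symbol transition.
  pr — 2 symbol transitions
  (pr)+ — 2 symbol transitions
  (pr)+p — 3 symbol transitions
  ((pr)+p)+ — 3 symbol transitions
  r((pr)+p)+ — 4 symbol transitions
  r((pr)+p)+|p|r — 6 symbol transitions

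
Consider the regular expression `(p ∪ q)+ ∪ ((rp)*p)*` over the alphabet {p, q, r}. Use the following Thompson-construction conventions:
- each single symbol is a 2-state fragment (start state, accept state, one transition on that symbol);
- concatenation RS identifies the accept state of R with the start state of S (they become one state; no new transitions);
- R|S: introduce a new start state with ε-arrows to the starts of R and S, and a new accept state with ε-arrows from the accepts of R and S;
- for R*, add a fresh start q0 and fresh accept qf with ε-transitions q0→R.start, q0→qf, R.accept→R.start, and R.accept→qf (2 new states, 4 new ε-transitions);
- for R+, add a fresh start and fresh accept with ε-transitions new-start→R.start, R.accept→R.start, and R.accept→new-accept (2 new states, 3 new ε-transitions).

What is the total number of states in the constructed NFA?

Per subexpression:
Each of the 5 symbol leaves contributes a 2-state fragment.
  p ∪ q — 6 states
  (p ∪ q)+ — 8 states
  rp — 3 states
  (rp)* — 5 states
  (rp)*p — 6 states
  ((rp)*p)* — 8 states
  (p ∪ q)+ ∪ ((rp)*p)* — 18 states

18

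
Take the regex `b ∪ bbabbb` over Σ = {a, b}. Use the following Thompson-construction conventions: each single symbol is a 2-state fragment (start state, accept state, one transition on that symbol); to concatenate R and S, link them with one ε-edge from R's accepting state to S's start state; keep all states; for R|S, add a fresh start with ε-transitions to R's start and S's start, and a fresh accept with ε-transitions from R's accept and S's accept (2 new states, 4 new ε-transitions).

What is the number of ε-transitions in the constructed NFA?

Recursing over subexpressions:
Each of the 7 symbol leaves contributes 0 ε-transitions.
  bbabbb = 5 ε-transitions
  b ∪ bbabbb = 9 ε-transitions

9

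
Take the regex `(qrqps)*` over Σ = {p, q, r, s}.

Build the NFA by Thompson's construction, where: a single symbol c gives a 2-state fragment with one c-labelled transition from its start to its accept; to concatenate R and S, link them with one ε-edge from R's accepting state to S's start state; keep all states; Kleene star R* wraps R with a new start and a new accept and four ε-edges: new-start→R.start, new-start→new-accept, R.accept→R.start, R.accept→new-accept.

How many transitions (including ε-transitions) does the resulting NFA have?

Per subexpression:
Each of the 5 symbol leaves contributes 1 transition (1 symbol, 0 ε).
  qrqps : 9 transitions (5 symbol, 4 ε)
  (qrqps)* : 13 transitions (5 symbol, 8 ε)

13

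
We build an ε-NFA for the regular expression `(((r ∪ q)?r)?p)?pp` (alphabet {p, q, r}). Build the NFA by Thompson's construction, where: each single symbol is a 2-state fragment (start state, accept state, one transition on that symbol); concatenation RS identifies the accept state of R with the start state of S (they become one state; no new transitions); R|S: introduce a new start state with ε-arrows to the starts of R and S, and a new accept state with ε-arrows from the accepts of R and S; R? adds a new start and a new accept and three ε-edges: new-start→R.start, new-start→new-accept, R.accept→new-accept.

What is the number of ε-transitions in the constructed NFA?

13

Per subexpression:
Each of the 6 symbol leaves contributes 0 ε-transitions.
  r ∪ q — 4 ε-transitions
  (r ∪ q)? — 7 ε-transitions
  (r ∪ q)?r — 7 ε-transitions
  ((r ∪ q)?r)? — 10 ε-transitions
  ((r ∪ q)?r)?p — 10 ε-transitions
  (((r ∪ q)?r)?p)? — 13 ε-transitions
  (((r ∪ q)?r)?p)?pp — 13 ε-transitions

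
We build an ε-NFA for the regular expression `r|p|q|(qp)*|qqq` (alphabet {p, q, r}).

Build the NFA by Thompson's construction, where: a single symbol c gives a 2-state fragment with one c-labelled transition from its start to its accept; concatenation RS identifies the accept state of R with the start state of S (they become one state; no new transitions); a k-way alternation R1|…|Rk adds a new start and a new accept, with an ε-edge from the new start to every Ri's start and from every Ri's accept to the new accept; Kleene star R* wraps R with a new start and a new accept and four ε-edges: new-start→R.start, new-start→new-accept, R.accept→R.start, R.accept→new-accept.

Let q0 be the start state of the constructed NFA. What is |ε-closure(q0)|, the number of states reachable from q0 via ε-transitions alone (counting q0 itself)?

9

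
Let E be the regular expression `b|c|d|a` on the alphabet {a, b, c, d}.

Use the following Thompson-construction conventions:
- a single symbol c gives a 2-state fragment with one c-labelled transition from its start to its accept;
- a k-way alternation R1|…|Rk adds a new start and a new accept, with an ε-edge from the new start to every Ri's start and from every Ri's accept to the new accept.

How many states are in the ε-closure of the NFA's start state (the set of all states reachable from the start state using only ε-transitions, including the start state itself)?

5

Let C(F) = |ε-closure(F.start)| within fragment F, and note whether F accepts ε. Symbol fragments have C = 1 and do not accept ε. Then:
  b|c|d|a : new start ε-reaches every alternative's start; none of them accept ε, so the new accept is not reached: |closure| = 1 + 1 + 1 + 1 + 1 = 5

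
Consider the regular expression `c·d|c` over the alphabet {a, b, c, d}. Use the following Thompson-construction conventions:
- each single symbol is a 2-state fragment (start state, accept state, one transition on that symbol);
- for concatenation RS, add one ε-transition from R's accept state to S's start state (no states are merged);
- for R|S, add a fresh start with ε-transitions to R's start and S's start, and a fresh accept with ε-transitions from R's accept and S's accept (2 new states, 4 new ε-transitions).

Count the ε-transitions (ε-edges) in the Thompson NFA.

5

Recursing over subexpressions:
Each of the 3 symbol leaves contributes 0 ε-transitions.
  c·d : 1 ε-transition
  c·d|c : 5 ε-transitions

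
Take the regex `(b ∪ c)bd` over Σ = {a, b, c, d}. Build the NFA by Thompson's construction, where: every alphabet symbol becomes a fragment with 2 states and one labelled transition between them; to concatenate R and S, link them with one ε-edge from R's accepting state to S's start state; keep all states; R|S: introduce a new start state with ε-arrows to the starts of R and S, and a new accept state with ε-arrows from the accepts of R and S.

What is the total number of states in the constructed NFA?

10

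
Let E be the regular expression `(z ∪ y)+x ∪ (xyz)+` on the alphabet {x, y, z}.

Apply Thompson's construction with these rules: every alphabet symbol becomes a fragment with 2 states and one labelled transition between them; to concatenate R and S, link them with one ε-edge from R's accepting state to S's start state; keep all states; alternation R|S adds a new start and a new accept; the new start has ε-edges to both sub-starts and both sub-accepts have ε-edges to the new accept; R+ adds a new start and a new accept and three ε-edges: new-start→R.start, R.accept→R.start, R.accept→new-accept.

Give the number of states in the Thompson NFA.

Building bottom-up:
Each of the 6 symbol leaves contributes a 2-state fragment.
  z ∪ y = 6 states
  (z ∪ y)+ = 8 states
  (z ∪ y)+x = 10 states
  xyz = 6 states
  (xyz)+ = 8 states
  (z ∪ y)+x ∪ (xyz)+ = 20 states

20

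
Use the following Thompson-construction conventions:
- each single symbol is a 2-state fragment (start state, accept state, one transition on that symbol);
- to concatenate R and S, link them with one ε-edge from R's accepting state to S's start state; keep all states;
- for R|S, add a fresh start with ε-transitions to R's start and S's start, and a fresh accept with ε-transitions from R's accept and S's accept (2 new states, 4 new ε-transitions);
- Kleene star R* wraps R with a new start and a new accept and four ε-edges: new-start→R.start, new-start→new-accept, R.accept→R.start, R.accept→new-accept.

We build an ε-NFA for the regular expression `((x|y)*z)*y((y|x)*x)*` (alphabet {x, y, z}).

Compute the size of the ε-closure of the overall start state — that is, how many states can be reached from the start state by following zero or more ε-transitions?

9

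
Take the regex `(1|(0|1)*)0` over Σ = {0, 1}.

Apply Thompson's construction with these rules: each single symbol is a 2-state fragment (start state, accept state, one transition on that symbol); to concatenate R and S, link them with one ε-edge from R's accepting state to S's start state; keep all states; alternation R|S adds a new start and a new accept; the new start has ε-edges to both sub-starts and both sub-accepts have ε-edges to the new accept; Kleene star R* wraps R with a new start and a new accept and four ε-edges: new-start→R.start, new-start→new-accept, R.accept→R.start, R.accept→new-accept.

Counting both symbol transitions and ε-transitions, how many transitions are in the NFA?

Recursing over subexpressions:
Each of the 4 symbol leaves contributes 1 transition (1 symbol, 0 ε).
  0|1 — 6 transitions (2 symbol, 4 ε)
  (0|1)* — 10 transitions (2 symbol, 8 ε)
  1|(0|1)* — 15 transitions (3 symbol, 12 ε)
  (1|(0|1)*)0 — 17 transitions (4 symbol, 13 ε)

17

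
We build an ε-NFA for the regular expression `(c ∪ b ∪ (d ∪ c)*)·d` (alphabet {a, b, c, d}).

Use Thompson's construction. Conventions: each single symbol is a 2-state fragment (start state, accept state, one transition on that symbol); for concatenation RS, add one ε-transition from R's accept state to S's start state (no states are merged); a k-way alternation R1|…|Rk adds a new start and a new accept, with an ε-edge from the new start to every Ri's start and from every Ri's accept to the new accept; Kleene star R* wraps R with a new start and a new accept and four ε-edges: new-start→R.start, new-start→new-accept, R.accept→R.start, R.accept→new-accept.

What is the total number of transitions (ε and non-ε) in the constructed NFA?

By structural recursion:
Each of the 5 symbol leaves contributes 1 transition (1 symbol, 0 ε).
  d ∪ c : 6 transitions (2 symbol, 4 ε)
  (d ∪ c)* : 10 transitions (2 symbol, 8 ε)
  c ∪ b ∪ (d ∪ c)* : 18 transitions (4 symbol, 14 ε)
  (c ∪ b ∪ (d ∪ c)*)·d : 20 transitions (5 symbol, 15 ε)

20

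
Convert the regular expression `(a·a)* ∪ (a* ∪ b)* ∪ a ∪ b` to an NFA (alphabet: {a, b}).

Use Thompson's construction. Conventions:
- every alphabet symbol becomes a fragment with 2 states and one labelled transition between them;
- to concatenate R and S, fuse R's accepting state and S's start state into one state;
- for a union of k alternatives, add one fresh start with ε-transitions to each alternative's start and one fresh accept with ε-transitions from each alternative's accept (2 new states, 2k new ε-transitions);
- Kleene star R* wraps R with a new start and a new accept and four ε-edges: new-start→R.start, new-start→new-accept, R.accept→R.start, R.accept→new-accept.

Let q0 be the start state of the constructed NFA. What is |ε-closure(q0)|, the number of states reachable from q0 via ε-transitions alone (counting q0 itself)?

15

Compute the ε-closure size of each fragment's start state recursively; a symbol fragment's start has no outgoing ε-edge, so its closure is just itself (size 1).
  a·a — C equals the left operand's closure size = 1 (its accept is not ε-reachable, so the closure stops there)
  (a·a)* — C = 1 (new start) + 1 (body) + 1 (new accept) = 3
  a* — new start has ε-edges to the inner start and to the new accept, so C = 2 + 1 = 3
  a* ∪ b — new start ε-reaches every alternative's start; at least one alternative accepts ε, so the union's new accept is reached too: C = 1 + 3 + 1 + 1 = 6
  (a* ∪ b)* — new start has ε-edges to the inner start and to the new accept, so C = 2 + 6 = 8
  (a·a)* ∪ (a* ∪ b)* ∪ a ∪ b — new start ε-reaches every alternative's start; at least one alternative accepts ε, so the union's new accept is reached too: C = 1 + 3 + 8 + 1 + 1 + 1 = 15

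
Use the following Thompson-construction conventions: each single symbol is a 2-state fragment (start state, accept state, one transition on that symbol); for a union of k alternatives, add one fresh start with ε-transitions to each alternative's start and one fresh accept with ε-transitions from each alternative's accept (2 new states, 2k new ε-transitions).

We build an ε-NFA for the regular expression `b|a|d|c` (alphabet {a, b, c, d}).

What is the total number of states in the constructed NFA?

Per subexpression:
Each of the 4 symbol leaves contributes a 2-state fragment.
  b|a|d|c = 10 states

10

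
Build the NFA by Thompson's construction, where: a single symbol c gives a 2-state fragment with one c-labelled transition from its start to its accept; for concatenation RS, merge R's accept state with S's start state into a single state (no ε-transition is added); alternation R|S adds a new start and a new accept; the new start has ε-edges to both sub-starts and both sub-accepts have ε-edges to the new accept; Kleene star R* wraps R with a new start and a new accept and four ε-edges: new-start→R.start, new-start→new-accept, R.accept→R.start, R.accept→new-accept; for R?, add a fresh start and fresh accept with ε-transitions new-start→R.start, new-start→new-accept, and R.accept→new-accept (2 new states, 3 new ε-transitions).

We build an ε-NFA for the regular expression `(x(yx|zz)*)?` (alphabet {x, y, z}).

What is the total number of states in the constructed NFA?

13

Per subexpression:
Each of the 5 symbol leaves contributes a 2-state fragment.
  yx : 3 states
  zz : 3 states
  yx|zz : 8 states
  (yx|zz)* : 10 states
  x(yx|zz)* : 11 states
  (x(yx|zz)*)? : 13 states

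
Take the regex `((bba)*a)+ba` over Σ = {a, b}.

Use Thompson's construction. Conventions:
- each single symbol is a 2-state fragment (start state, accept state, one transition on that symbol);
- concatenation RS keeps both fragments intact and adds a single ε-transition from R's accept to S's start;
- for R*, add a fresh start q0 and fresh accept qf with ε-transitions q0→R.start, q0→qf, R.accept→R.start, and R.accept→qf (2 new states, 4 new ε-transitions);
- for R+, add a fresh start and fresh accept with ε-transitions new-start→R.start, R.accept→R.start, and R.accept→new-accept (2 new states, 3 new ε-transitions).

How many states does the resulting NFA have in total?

16

Bottom-up over the parse tree:
Each of the 6 symbol leaves contributes a 2-state fragment.
  bba — 6 states
  (bba)* — 8 states
  (bba)*a — 10 states
  ((bba)*a)+ — 12 states
  ((bba)*a)+ba — 16 states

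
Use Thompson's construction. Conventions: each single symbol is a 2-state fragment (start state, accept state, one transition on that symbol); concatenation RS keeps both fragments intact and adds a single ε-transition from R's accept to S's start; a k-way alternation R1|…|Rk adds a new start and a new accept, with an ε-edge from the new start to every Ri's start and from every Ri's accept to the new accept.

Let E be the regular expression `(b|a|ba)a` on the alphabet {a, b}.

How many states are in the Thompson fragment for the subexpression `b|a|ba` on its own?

Fragment for `b|a|ba`:
Each of the 4 symbol leaves contributes a 2-state fragment.
  ba — 4 states
  b|a|ba — 10 states

10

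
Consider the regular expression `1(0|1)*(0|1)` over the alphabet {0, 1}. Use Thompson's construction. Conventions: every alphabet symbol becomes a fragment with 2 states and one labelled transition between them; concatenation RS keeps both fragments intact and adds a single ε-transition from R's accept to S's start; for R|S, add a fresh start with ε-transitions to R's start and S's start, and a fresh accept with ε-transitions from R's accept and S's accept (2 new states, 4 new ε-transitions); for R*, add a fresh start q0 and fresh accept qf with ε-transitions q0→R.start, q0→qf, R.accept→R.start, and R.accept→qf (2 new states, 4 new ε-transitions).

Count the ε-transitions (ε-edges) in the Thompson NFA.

Bottom-up over the parse tree:
Each of the 5 symbol leaves contributes 0 ε-transitions.
  0|1 : 4 ε-transitions
  (0|1)* : 8 ε-transitions
  0|1 : 4 ε-transitions
  1(0|1)*(0|1) : 14 ε-transitions

14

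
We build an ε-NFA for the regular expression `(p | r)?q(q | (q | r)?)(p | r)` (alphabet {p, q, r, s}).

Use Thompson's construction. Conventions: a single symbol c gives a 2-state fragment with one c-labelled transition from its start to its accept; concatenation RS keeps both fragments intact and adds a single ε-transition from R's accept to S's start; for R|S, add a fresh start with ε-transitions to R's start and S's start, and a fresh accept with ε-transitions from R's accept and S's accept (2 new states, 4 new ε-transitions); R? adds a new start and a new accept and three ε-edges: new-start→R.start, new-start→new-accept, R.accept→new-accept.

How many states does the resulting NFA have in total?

28

Bottom-up over the parse tree:
Each of the 8 symbol leaves contributes a 2-state fragment.
  p | r : 6 states
  (p | r)? : 8 states
  q | r : 6 states
  (q | r)? : 8 states
  q | (q | r)? : 12 states
  p | r : 6 states
  (p | r)?q(q | (q | r)?)(p | r) : 28 states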